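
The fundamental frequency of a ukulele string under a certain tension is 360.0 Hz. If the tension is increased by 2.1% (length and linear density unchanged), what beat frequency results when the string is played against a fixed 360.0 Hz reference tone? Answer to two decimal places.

For a string, f ∝ √T, so the new frequency is 360.0·√1.021 = 363.7604 Hz.
f_beat = |363.7604 − 360.0| = 3.76 Hz.

3.76 Hz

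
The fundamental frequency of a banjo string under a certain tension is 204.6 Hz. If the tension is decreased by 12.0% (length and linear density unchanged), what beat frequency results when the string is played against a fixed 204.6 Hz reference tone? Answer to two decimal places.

For a string, f ∝ √T, so the new frequency is 204.6·√0.880 = 191.9318 Hz.
f_beat = |191.9318 − 204.6| = 12.67 Hz.

12.67 Hz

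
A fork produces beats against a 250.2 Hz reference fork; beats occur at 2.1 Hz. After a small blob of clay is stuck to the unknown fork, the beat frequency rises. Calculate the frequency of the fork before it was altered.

|f − 250.2| = 2.1, so the fork was at either 248.1 Hz or 252.3 Hz.
Adding mass to a fork lowers its frequency; the adjustment lowers the fork's frequency.
The beat rate rose, so the adjustment moved the fork further from 250.2 Hz — it was already below the reference.

248.1 Hz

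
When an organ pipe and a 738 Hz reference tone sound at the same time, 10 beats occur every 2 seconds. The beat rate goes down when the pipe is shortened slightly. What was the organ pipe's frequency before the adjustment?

Beat frequency = 10/2 = 5 Hz.
|f − 738| = 5, so the organ pipe was at either 733 Hz or 743 Hz.
A shorter pipe has a higher fundamental; the adjustment raises the organ pipe's frequency.
The beat rate fell, so the adjustment moved the organ pipe toward 738 Hz — it must have started below the reference.

733 Hz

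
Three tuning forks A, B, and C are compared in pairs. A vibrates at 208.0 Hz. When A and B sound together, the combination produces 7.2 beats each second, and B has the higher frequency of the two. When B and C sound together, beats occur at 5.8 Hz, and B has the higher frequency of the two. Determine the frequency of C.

209.4 Hz

B is above A, so f_B = 208.0 + 7.2 = 215.2 Hz.
C is below B, so f_C = 215.2 − 5.8 = 209.4 Hz.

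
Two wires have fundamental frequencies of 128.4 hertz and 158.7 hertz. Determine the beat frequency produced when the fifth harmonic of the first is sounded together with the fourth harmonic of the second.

Fifth harmonic of the first: 5·128.4 = 642.0 Hz.
Fourth harmonic of the second: 4·158.7 = 634.8 Hz.
f_beat = |642.0 − 634.8| = 7.2 Hz.

7.2 Hz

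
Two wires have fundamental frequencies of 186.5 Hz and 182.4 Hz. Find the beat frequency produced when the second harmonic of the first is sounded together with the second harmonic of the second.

8.2 Hz

Second harmonic of the first: 2·186.5 = 373.0 Hz.
Second harmonic of the second: 2·182.4 = 364.8 Hz.
f_beat = |373.0 − 364.8| = 8.2 Hz.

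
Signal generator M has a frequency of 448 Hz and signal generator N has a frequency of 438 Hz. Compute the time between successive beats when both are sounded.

f_beat = |448 − 438| = 10 Hz.
Beat period T = 1 / f_beat = 1 / 10 s.

0.100 s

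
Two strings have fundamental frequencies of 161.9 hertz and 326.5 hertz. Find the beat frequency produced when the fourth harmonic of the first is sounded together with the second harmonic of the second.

Fourth harmonic of the first: 4·161.9 = 647.6 Hz.
Second harmonic of the second: 2·326.5 = 653.0 Hz.
f_beat = |647.6 − 653.0| = 5.4 Hz.

5.4 Hz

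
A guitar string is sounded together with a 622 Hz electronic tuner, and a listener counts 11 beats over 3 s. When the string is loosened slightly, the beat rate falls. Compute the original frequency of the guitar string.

Beat frequency = 11/3 = 3.6667 Hz.
|f − 622| = 3.6667, so the guitar string was at either 618.3333 Hz or 625.6667 Hz.
Reducing tension lowers a string's frequency; the adjustment lowers the guitar string's frequency.
The beat rate fell, so the adjustment moved the guitar string toward 622 Hz — it must have started above the reference.

625.6667 Hz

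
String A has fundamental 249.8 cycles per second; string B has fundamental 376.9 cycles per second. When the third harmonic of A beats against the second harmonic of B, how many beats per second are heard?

Third harmonic of the first: 3·249.8 = 749.4 Hz.
Second harmonic of the second: 2·376.9 = 753.8 Hz.
f_beat = |749.4 − 753.8| = 4.4 Hz.

4.4 Hz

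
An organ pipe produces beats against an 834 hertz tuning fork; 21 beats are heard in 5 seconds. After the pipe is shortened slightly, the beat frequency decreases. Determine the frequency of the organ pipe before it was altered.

829.8 Hz

Beat frequency = 21/5 = 4.2 Hz.
|f − 834| = 4.2, so the organ pipe was at either 829.8 Hz or 838.2 Hz.
A shorter pipe has a higher fundamental; the adjustment raises the organ pipe's frequency.
The beat rate fell, so the adjustment moved the organ pipe toward 834 Hz — it must have started below the reference.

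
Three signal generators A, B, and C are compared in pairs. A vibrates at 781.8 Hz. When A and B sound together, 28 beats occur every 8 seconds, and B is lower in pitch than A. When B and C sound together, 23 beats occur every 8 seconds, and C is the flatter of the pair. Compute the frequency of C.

775.425 Hz

A–B: Beat frequency = 28/8 = 3.5 Hz.
B is below A, so f_B = 781.8 − 3.5 = 778.3 Hz.
B–C: Beat frequency = 23/8 = 2.875 Hz.
C is below B, so f_C = 778.3 − 2.875 = 775.425 Hz.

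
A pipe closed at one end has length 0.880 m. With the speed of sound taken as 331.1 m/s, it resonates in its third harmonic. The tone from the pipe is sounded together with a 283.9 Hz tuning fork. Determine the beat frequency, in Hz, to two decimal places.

1.71 Hz

Closed pipe (odd harmonics): f_n = n·v/(4L) = 3·331.1/(4·0.880) = 282.1875 Hz.
f_beat = |282.1875 − 283.9| = 1.71 Hz.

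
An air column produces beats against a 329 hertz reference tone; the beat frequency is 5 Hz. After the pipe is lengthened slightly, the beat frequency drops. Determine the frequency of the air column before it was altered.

|f − 329| = 5, so the air column was at either 324 Hz or 334 Hz.
A longer pipe has a lower fundamental; the adjustment lowers the air column's frequency.
The beat rate fell, so the adjustment moved the air column toward 329 Hz — it must have started above the reference.

334 Hz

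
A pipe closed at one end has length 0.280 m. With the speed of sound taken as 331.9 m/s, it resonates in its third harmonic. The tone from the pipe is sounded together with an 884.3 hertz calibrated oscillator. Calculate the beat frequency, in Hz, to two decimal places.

4.72 Hz

Closed pipe (odd harmonics): f_n = n·v/(4L) = 3·331.9/(4·0.280) = 889.0179 Hz.
f_beat = |889.0179 − 884.3| = 4.72 Hz.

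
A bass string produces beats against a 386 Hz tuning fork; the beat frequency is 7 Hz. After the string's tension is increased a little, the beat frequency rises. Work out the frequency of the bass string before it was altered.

393 Hz

|f − 386| = 7, so the bass string was at either 379 Hz or 393 Hz.
Higher tension means higher frequency; the adjustment raises the bass string's frequency.
The beat rate rose, so the adjustment moved the bass string further from 386 Hz — it was already above the reference.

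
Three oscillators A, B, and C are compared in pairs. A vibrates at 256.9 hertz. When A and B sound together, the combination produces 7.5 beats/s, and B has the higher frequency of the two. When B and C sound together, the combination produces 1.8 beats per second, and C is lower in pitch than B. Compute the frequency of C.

B is above A, so f_B = 256.9 + 7.5 = 264.4 Hz.
C is below B, so f_C = 264.4 − 1.8 = 262.6 Hz.

262.6 Hz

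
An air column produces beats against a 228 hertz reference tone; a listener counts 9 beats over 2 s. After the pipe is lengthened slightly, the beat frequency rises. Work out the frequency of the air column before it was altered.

223.5 Hz

Beat frequency = 9/2 = 4.5 Hz.
|f − 228| = 4.5, so the air column was at either 223.5 Hz or 232.5 Hz.
A longer pipe has a lower fundamental; the adjustment lowers the air column's frequency.
The beat rate rose, so the adjustment moved the air column further from 228 Hz — it was already below the reference.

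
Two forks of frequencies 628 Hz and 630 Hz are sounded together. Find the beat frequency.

2 Hz

The beat frequency equals the magnitude of the frequency difference.
|628 − 630| = 2 Hz.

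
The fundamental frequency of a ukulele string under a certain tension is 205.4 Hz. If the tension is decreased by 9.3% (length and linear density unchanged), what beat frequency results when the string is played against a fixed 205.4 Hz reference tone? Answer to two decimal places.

For a string, f ∝ √T, so the new frequency is 205.4·√0.907 = 195.6159 Hz.
f_beat = |195.6159 − 205.4| = 9.78 Hz.

9.78 Hz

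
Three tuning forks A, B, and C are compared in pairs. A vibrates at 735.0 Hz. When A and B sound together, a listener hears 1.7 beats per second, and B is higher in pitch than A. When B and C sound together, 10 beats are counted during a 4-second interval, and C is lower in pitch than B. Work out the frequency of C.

B is above A, so f_B = 735.0 + 1.7 = 736.7 Hz.
B–C: Beat frequency = 10/4 = 2.5 Hz.
C is below B, so f_C = 736.7 − 2.5 = 734.2 Hz.

734.2 Hz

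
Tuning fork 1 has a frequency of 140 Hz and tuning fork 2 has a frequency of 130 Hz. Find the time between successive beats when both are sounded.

0.100 s

f_beat = |140 − 130| = 10 Hz.
Beat period T = 1 / f_beat = 1 / 10 s.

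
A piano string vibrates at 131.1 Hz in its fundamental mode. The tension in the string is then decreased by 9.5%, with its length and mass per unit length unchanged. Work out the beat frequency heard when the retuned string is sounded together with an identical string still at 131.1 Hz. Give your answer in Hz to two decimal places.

For a string, f ∝ √T, so the new frequency is 131.1·√0.905 = 124.7174 Hz.
f_beat = |124.7174 − 131.1| = 6.38 Hz.

6.38 Hz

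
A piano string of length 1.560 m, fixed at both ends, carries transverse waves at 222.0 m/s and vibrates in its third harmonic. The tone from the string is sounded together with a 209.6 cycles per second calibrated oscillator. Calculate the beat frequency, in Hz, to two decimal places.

For a string fixed at both ends, f_n = n·v/(2L) = 3·222.0/(2·1.560) = 213.4615 Hz.
f_beat = |213.4615 − 209.6| = 3.86 Hz.

3.86 Hz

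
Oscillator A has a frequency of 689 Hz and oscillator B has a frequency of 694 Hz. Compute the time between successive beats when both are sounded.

0.200 s

f_beat = |689 − 694| = 5 Hz.
Beat period T = 1 / f_beat = 1 / 5 s.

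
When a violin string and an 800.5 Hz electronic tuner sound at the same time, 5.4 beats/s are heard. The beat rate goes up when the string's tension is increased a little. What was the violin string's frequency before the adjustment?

|f − 800.5| = 5.4, so the violin string was at either 795.1 Hz or 805.9 Hz.
Higher tension means higher frequency; the adjustment raises the violin string's frequency.
The beat rate rose, so the adjustment moved the violin string further from 800.5 Hz — it was already above the reference.

805.9 Hz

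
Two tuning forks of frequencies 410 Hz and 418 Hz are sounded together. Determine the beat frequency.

8 Hz

f_beat = |f₁ − f₂|.
|410 − 418| = 8 Hz.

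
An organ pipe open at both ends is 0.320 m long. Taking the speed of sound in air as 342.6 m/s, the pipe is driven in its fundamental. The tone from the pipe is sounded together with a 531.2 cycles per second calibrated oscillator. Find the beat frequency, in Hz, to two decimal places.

Open pipe: f_n = n·v/(2L) = 1·342.6/(2·0.320) = 535.3125 Hz.
f_beat = |535.3125 − 531.2| = 4.11 Hz.

4.11 Hz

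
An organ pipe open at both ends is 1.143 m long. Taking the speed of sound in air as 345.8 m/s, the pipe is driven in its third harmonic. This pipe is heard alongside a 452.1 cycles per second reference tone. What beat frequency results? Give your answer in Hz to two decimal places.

Open pipe: f_n = n·v/(2L) = 3·345.8/(2·1.143) = 453.8058 Hz.
f_beat = |453.8058 − 452.1| = 1.71 Hz.

1.71 Hz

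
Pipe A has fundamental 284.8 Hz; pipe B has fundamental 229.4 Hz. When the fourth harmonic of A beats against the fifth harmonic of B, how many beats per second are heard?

7.8 Hz

Fourth harmonic of the first: 4·284.8 = 1139.2 Hz.
Fifth harmonic of the second: 5·229.4 = 1147.0 Hz.
f_beat = |1139.2 − 1147.0| = 7.8 Hz.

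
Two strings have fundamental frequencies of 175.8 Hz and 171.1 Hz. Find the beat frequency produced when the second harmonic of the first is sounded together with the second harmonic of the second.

Second harmonic of the first: 2·175.8 = 351.6 Hz.
Second harmonic of the second: 2·171.1 = 342.2 Hz.
f_beat = |351.6 − 342.2| = 9.4 Hz.

9.4 Hz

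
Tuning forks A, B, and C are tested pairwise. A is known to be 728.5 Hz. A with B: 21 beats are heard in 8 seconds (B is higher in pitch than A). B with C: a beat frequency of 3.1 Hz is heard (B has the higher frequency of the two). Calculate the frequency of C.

728.025 Hz

A–B: Beat frequency = 21/8 = 2.625 Hz.
B is above A, so f_B = 728.5 + 2.625 = 731.125 Hz.
C is below B, so f_C = 731.125 − 3.1 = 728.025 Hz.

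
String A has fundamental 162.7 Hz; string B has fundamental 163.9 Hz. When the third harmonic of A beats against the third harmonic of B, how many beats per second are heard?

Third harmonic of the first: 3·162.7 = 488.1 Hz.
Third harmonic of the second: 3·163.9 = 491.7 Hz.
f_beat = |488.1 − 491.7| = 3.6 Hz.

3.6 Hz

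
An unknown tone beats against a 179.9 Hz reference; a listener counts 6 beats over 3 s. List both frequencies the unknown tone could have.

177.9 Hz or 181.9 Hz

Beat frequency = 6/3 = 2 Hz.
|f − 179.9| = 2, so f = 179.9 ± 2.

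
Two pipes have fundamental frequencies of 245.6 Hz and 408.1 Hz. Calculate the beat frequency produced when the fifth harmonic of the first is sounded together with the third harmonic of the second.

Fifth harmonic of the first: 5·245.6 = 1228.0 Hz.
Third harmonic of the second: 3·408.1 = 1224.3 Hz.
f_beat = |1228.0 − 1224.3| = 3.7 Hz.

3.7 Hz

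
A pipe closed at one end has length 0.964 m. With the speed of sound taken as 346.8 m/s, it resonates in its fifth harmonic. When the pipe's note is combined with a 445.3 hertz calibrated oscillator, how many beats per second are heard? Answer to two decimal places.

4.39 Hz

Closed pipe (odd harmonics): f_n = n·v/(4L) = 5·346.8/(4·0.964) = 449.6888 Hz.
f_beat = |449.6888 − 445.3| = 4.39 Hz.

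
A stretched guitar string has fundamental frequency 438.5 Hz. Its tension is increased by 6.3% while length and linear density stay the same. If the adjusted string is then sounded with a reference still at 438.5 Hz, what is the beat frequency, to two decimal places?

13.60 Hz

For a string, f ∝ √T, so the new frequency is 438.5·√1.063 = 452.1018 Hz.
f_beat = |452.1018 − 438.5| = 13.60 Hz.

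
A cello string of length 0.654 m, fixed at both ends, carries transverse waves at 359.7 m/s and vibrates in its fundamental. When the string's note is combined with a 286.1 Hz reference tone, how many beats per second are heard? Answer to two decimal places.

11.10 Hz

For a string fixed at both ends, f_n = n·v/(2L) = 1·359.7/(2·0.654) = 275.0000 Hz.
f_beat = |275.0000 − 286.1| = 11.10 Hz.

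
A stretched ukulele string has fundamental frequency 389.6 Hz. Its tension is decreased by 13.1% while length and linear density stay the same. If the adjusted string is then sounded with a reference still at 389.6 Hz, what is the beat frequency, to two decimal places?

26.41 Hz

For a string, f ∝ √T, so the new frequency is 389.6·√0.869 = 363.1858 Hz.
f_beat = |363.1858 − 389.6| = 26.41 Hz.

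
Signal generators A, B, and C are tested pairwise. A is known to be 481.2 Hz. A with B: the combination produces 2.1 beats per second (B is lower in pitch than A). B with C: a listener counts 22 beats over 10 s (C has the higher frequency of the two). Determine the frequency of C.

B is below A, so f_B = 481.2 − 2.1 = 479.1 Hz.
B–C: Beat frequency = 22/10 = 2.2 Hz.
C is above B, so f_C = 479.1 + 2.2 = 481.3 Hz.

481.3 Hz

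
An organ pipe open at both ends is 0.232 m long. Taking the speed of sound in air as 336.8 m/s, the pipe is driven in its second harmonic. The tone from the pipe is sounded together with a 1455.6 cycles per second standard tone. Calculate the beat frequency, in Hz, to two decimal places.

Open pipe: f_n = n·v/(2L) = 2·336.8/(2·0.232) = 1451.7241 Hz.
f_beat = |1451.7241 − 1455.6| = 3.88 Hz.

3.88 Hz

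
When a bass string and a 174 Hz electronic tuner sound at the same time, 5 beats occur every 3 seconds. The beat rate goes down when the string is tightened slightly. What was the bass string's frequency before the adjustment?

172.3333 Hz

Beat frequency = 5/3 = 1.6667 Hz.
|f − 174| = 1.6667, so the bass string was at either 172.3333 Hz or 175.6667 Hz.
Increasing tension raises a string's frequency; the adjustment raises the bass string's frequency.
The beat rate fell, so the adjustment moved the bass string toward 174 Hz — it must have started below the reference.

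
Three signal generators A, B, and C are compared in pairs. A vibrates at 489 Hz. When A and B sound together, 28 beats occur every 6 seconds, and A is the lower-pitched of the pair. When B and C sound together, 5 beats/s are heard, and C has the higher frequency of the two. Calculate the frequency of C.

A–B: Beat frequency = 28/6 = 4.6667 Hz.
B is above A, so f_B = 489 + 4.6667 = 493.6667 Hz.
C is above B, so f_C = 493.6667 + 5 = 498.6667 Hz.

498.6667 Hz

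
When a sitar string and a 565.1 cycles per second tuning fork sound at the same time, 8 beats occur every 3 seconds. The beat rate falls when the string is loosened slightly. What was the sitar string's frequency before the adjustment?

567.7667 Hz

Beat frequency = 8/3 = 2.6667 Hz.
|f − 565.1| = 2.6667, so the sitar string was at either 562.4333 Hz or 567.7667 Hz.
Reducing tension lowers a string's frequency; the adjustment lowers the sitar string's frequency.
The beat rate fell, so the adjustment moved the sitar string toward 565.1 Hz — it must have started above the reference.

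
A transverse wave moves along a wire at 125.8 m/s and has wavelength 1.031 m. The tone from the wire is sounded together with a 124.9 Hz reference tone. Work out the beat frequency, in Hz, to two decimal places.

2.88 Hz

Source frequency f = v/λ = 125.8/1.031 = 122.0175 Hz.
f_beat = |122.0175 − 124.9| = 2.88 Hz.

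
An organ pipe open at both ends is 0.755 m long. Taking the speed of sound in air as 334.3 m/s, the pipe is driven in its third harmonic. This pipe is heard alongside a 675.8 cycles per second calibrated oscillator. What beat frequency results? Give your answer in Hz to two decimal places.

Open pipe: f_n = n·v/(2L) = 3·334.3/(2·0.755) = 664.1722 Hz.
f_beat = |664.1722 − 675.8| = 11.63 Hz.

11.63 Hz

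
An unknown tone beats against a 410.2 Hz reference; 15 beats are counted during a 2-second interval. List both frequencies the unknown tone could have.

402.7 Hz or 417.7 Hz

Beat frequency = 15/2 = 7.5 Hz.
|f − 410.2| = 7.5, so f = 410.2 ± 7.5.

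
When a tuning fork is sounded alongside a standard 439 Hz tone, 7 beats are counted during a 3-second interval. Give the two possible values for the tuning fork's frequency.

Beat frequency = 7/3 = 2.3333 Hz.
|f − 439| = 2.3333, so f = 439 ± 2.3333.

436.6667 Hz or 441.3333 Hz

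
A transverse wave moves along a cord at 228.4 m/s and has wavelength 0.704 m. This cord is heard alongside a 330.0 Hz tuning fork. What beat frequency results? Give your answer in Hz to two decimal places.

Source frequency f = v/λ = 228.4/0.704 = 324.4318 Hz.
f_beat = |324.4318 − 330.0| = 5.57 Hz.

5.57 Hz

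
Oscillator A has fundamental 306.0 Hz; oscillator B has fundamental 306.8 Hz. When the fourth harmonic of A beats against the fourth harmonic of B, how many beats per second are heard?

Fourth harmonic of the first: 4·306.0 = 1224.0 Hz.
Fourth harmonic of the second: 4·306.8 = 1227.2 Hz.
f_beat = |1224.0 − 1227.2| = 3.2 Hz.

3.2 Hz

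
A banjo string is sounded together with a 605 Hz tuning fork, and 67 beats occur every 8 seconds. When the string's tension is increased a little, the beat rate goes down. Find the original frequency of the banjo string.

Beat frequency = 67/8 = 8.375 Hz.
|f − 605| = 8.375, so the banjo string was at either 596.625 Hz or 613.375 Hz.
Higher tension means higher frequency; the adjustment raises the banjo string's frequency.
The beat rate fell, so the adjustment moved the banjo string toward 605 Hz — it must have started below the reference.

596.625 Hz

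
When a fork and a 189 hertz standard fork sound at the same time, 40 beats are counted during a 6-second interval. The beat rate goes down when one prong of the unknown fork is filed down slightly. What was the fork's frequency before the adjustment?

Beat frequency = 40/6 = 6.6667 Hz.
|f − 189| = 6.6667, so the fork was at either 182.3333 Hz or 195.6667 Hz.
Filing a prong removes mass and raises the fork's frequency; the adjustment raises the fork's frequency.
The beat rate fell, so the adjustment moved the fork toward 189 Hz — it must have started below the reference.

182.3333 Hz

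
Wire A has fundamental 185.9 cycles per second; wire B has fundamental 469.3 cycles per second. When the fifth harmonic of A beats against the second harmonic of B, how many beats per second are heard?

9.1 Hz

Fifth harmonic of the first: 5·185.9 = 929.5 Hz.
Second harmonic of the second: 2·469.3 = 938.6 Hz.
f_beat = |929.5 − 938.6| = 9.1 Hz.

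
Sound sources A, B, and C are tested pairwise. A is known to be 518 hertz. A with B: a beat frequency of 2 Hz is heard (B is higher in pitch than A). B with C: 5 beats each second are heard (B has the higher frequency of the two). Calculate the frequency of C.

515 Hz

B is above A, so f_B = 518 + 2 = 520 Hz.
C is below B, so f_C = 520 − 5 = 515 Hz.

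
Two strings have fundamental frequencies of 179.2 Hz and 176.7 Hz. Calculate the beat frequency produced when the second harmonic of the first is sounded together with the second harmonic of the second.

5.0 Hz

Second harmonic of the first: 2·179.2 = 358.4 Hz.
Second harmonic of the second: 2·176.7 = 353.4 Hz.
f_beat = |358.4 − 353.4| = 5.0 Hz.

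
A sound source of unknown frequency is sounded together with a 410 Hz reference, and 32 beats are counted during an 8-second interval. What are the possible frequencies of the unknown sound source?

Beat frequency = 32/8 = 4 Hz.
|f − 410| = 4, so f = 410 ± 4.

406 Hz or 414 Hz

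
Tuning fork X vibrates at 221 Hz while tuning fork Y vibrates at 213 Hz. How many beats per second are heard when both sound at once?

8 Hz

Beats arise from superposition of two nearby frequencies; the beat rate is |f₁ − f₂|.
|221 − 213| = 8 Hz.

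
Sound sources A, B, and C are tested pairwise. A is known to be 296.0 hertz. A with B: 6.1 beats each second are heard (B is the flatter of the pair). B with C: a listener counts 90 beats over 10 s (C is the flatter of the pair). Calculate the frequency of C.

280.9 Hz

B is below A, so f_B = 296.0 − 6.1 = 289.9 Hz.
B–C: Beat frequency = 90/10 = 9 Hz.
C is below B, so f_C = 289.9 − 9 = 280.9 Hz.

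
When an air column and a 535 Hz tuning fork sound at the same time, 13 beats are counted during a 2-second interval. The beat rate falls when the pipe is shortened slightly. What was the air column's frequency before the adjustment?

Beat frequency = 13/2 = 6.5 Hz.
|f − 535| = 6.5, so the air column was at either 528.5 Hz or 541.5 Hz.
A shorter pipe has a higher fundamental; the adjustment raises the air column's frequency.
The beat rate fell, so the adjustment moved the air column toward 535 Hz — it must have started below the reference.

528.5 Hz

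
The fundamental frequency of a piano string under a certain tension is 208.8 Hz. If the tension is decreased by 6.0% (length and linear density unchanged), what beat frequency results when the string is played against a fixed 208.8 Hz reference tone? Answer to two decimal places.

For a string, f ∝ √T, so the new frequency is 208.8·√0.940 = 202.4391 Hz.
f_beat = |202.4391 − 208.8| = 6.36 Hz.

6.36 Hz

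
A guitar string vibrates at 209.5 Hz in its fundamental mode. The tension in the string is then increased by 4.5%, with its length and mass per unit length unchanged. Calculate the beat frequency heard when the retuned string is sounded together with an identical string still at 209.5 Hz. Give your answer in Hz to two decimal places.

4.66 Hz

For a string, f ∝ √T, so the new frequency is 209.5·√1.045 = 214.1619 Hz.
f_beat = |214.1619 − 209.5| = 4.66 Hz.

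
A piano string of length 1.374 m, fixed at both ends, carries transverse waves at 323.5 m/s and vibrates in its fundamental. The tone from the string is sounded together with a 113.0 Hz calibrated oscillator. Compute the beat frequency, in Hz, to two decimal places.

For a string fixed at both ends, f_n = n·v/(2L) = 1·323.5/(2·1.374) = 117.7220 Hz.
f_beat = |117.7220 − 113.0| = 4.72 Hz.

4.72 Hz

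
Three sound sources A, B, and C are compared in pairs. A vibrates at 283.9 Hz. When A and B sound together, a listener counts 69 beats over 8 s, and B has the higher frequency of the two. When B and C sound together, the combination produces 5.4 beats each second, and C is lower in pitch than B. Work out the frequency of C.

287.125 Hz

A–B: Beat frequency = 69/8 = 8.625 Hz.
B is above A, so f_B = 283.9 + 8.625 = 292.525 Hz.
C is below B, so f_C = 292.525 − 5.4 = 287.125 Hz.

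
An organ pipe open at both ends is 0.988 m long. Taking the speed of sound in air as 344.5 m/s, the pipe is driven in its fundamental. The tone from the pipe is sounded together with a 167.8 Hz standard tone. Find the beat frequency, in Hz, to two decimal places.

Open pipe: f_n = n·v/(2L) = 1·344.5/(2·0.988) = 174.3421 Hz.
f_beat = |174.3421 − 167.8| = 6.54 Hz.

6.54 Hz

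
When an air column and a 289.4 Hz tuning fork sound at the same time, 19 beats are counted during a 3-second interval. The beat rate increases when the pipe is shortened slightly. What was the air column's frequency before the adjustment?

295.7333 Hz

Beat frequency = 19/3 = 6.3333 Hz.
|f − 289.4| = 6.3333, so the air column was at either 283.0667 Hz or 295.7333 Hz.
A shorter pipe has a higher fundamental; the adjustment raises the air column's frequency.
The beat rate rose, so the adjustment moved the air column further from 289.4 Hz — it was already above the reference.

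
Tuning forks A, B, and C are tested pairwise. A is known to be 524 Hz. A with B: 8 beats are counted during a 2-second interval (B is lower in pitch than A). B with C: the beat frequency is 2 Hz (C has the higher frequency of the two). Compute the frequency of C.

A–B: Beat frequency = 8/2 = 4 Hz.
B is below A, so f_B = 524 − 4 = 520 Hz.
C is above B, so f_C = 520 + 2 = 522 Hz.

522 Hz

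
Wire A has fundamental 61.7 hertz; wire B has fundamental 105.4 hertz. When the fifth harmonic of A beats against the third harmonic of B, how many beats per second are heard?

Fifth harmonic of the first: 5·61.7 = 308.5 Hz.
Third harmonic of the second: 3·105.4 = 316.2 Hz.
f_beat = |308.5 − 316.2| = 7.7 Hz.

7.7 Hz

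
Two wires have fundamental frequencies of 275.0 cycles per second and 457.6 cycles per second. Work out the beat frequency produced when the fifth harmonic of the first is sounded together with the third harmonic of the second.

Fifth harmonic of the first: 5·275.0 = 1375.0 Hz.
Third harmonic of the second: 3·457.6 = 1372.8 Hz.
f_beat = |1375.0 − 1372.8| = 2.2 Hz.

2.2 Hz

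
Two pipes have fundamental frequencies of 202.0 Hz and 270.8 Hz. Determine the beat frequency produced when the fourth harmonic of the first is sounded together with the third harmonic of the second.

4.4 Hz

Fourth harmonic of the first: 4·202.0 = 808.0 Hz.
Third harmonic of the second: 3·270.8 = 812.4 Hz.
f_beat = |808.0 − 812.4| = 4.4 Hz.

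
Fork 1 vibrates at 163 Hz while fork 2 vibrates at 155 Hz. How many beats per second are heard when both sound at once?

Beats arise from superposition of two nearby frequencies; the beat rate is |f₁ − f₂|.
|163 − 155| = 8 Hz.

8 Hz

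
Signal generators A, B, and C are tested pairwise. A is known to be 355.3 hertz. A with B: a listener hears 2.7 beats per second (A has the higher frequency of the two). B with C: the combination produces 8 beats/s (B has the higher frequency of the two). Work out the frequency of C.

344.6 Hz

B is below A, so f_B = 355.3 − 2.7 = 352.6 Hz.
C is below B, so f_C = 352.6 − 8 = 344.6 Hz.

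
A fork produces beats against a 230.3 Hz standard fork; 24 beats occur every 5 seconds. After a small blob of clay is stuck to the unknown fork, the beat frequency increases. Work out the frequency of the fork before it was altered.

225.5 Hz

Beat frequency = 24/5 = 4.8 Hz.
|f − 230.3| = 4.8, so the fork was at either 225.5 Hz or 235.1 Hz.
Adding mass to a fork lowers its frequency; the adjustment lowers the fork's frequency.
The beat rate rose, so the adjustment moved the fork further from 230.3 Hz — it was already below the reference.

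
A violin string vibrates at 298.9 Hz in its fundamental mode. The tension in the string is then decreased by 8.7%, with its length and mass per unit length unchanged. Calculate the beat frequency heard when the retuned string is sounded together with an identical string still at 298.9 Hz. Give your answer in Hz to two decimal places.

13.30 Hz

For a string, f ∝ √T, so the new frequency is 298.9·√0.913 = 285.6020 Hz.
f_beat = |285.6020 − 298.9| = 13.30 Hz.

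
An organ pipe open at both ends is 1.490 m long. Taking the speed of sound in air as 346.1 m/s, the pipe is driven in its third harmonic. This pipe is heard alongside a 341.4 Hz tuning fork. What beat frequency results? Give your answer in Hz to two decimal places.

Open pipe: f_n = n·v/(2L) = 3·346.1/(2·1.490) = 348.4228 Hz.
f_beat = |348.4228 − 341.4| = 7.02 Hz.

7.02 Hz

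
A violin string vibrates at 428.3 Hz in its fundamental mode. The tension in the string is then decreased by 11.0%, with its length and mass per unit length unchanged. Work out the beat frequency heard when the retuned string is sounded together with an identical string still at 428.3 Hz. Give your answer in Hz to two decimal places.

24.24 Hz

For a string, f ∝ √T, so the new frequency is 428.3·√0.890 = 404.0574 Hz.
f_beat = |404.0574 − 428.3| = 24.24 Hz.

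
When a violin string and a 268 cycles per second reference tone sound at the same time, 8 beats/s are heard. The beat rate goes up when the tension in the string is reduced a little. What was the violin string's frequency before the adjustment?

260 Hz

|f − 268| = 8, so the violin string was at either 260 Hz or 276 Hz.
Lower tension means lower frequency; the adjustment lowers the violin string's frequency.
The beat rate rose, so the adjustment moved the violin string further from 268 Hz — it was already below the reference.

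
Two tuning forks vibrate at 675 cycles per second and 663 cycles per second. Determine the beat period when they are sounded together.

f_beat = |675 − 663| = 12 Hz.
Beat period T = 1 / f_beat = 1 / 12 s.

0.083 s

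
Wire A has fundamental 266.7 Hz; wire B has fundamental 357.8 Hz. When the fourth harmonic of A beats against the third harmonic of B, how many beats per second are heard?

6.6 Hz

Fourth harmonic of the first: 4·266.7 = 1066.8 Hz.
Third harmonic of the second: 3·357.8 = 1073.4 Hz.
f_beat = |1066.8 − 1073.4| = 6.6 Hz.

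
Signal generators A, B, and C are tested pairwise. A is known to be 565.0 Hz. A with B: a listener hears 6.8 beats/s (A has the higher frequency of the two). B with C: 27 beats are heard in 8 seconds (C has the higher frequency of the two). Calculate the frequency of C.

B is below A, so f_B = 565.0 − 6.8 = 558.2 Hz.
B–C: Beat frequency = 27/8 = 3.375 Hz.
C is above B, so f_C = 558.2 + 3.375 = 561.575 Hz.

561.575 Hz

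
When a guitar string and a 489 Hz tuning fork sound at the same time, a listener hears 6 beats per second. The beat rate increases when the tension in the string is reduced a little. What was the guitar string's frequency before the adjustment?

483 Hz

|f − 489| = 6, so the guitar string was at either 483 Hz or 495 Hz.
Lower tension means lower frequency; the adjustment lowers the guitar string's frequency.
The beat rate rose, so the adjustment moved the guitar string further from 489 Hz — it was already below the reference.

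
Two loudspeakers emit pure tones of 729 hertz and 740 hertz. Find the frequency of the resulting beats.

11 Hz

The beat frequency equals the magnitude of the frequency difference.
|729 − 740| = 11 Hz.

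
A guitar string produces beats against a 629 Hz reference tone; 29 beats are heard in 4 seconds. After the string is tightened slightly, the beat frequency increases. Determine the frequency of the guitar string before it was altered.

636.25 Hz

Beat frequency = 29/4 = 7.25 Hz.
|f − 629| = 7.25, so the guitar string was at either 621.75 Hz or 636.25 Hz.
Increasing tension raises a string's frequency; the adjustment raises the guitar string's frequency.
The beat rate rose, so the adjustment moved the guitar string further from 629 Hz — it was already above the reference.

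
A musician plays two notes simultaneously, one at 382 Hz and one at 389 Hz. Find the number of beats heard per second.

Beats arise from superposition of two nearby frequencies; the beat rate is |f₁ − f₂|.
|382 − 389| = 7 Hz.

7 Hz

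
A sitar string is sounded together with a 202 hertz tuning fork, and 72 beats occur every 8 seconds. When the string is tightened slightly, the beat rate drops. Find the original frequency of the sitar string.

Beat frequency = 72/8 = 9 Hz.
|f − 202| = 9, so the sitar string was at either 193 Hz or 211 Hz.
Increasing tension raises a string's frequency; the adjustment raises the sitar string's frequency.
The beat rate fell, so the adjustment moved the sitar string toward 202 Hz — it must have started below the reference.

193 Hz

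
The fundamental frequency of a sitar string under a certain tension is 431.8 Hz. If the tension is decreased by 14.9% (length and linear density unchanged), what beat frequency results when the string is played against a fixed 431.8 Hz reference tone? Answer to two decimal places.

33.47 Hz

For a string, f ∝ √T, so the new frequency is 431.8·√0.851 = 398.3340 Hz.
f_beat = |398.3340 − 431.8| = 33.47 Hz.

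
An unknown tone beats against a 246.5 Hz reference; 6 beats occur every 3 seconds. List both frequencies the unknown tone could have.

Beat frequency = 6/3 = 2 Hz.
|f − 246.5| = 2, so f = 246.5 ± 2.

244.5 Hz or 248.5 Hz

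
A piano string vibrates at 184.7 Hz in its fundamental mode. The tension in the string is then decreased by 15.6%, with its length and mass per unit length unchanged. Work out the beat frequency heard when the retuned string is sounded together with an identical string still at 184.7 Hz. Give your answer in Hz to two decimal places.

For a string, f ∝ √T, so the new frequency is 184.7·√0.844 = 169.6829 Hz.
f_beat = |169.6829 − 184.7| = 15.02 Hz.

15.02 Hz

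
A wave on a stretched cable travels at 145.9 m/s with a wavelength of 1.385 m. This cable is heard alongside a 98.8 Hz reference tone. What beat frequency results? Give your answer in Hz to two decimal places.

Source frequency f = v/λ = 145.9/1.385 = 105.3430 Hz.
f_beat = |105.3430 − 98.8| = 6.54 Hz.

6.54 Hz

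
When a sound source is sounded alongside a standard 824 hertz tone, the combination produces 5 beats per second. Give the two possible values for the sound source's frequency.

|f − 824| = 5, so f = 824 ± 5.

819 Hz or 829 Hz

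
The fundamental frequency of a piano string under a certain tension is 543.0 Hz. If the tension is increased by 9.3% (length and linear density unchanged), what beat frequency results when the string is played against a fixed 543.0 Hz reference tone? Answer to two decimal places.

24.69 Hz

For a string, f ∝ √T, so the new frequency is 543.0·√1.093 = 567.6883 Hz.
f_beat = |567.6883 − 543.0| = 24.69 Hz.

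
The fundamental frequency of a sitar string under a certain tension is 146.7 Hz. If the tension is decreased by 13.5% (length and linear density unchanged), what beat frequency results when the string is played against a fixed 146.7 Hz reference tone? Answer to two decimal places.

10.26 Hz

For a string, f ∝ √T, so the new frequency is 146.7·√0.865 = 136.4389 Hz.
f_beat = |136.4389 − 146.7| = 10.26 Hz.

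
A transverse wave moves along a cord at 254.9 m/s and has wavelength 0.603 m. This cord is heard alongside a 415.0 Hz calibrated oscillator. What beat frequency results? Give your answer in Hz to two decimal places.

7.72 Hz

Source frequency f = v/λ = 254.9/0.603 = 422.7197 Hz.
f_beat = |422.7197 − 415.0| = 7.72 Hz.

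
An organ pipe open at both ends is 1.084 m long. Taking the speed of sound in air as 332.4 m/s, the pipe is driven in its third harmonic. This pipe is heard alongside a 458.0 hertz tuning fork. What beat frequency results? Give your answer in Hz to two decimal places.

Open pipe: f_n = n·v/(2L) = 3·332.4/(2·1.084) = 459.9631 Hz.
f_beat = |459.9631 − 458.0| = 1.96 Hz.

1.96 Hz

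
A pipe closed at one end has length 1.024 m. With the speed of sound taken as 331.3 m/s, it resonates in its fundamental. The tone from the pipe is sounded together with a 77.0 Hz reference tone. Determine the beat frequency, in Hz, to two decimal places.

Closed pipe (odd harmonics): f_n = n·v/(4L) = 1·331.3/(4·1.024) = 80.8838 Hz.
f_beat = |80.8838 − 77.0| = 3.88 Hz.

3.88 Hz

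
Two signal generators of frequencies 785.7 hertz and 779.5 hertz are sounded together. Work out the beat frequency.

6.2 Hz

Beats arise from superposition of two nearby frequencies; the beat rate is |f₁ − f₂|.
|785.7 − 779.5| = 6.2 Hz.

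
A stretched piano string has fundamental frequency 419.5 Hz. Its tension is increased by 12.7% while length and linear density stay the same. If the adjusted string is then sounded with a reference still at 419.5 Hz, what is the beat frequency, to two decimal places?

25.84 Hz

For a string, f ∝ √T, so the new frequency is 419.5·√1.127 = 445.3423 Hz.
f_beat = |445.3423 − 419.5| = 25.84 Hz.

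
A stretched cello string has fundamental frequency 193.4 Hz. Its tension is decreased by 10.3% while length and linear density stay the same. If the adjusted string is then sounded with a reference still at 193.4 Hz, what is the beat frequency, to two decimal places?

For a string, f ∝ √T, so the new frequency is 193.4·√0.897 = 183.1693 Hz.
f_beat = |183.1693 − 193.4| = 10.23 Hz.

10.23 Hz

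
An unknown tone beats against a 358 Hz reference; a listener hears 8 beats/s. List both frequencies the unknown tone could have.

350 Hz or 366 Hz

|f − 358| = 8, so f = 358 ± 8.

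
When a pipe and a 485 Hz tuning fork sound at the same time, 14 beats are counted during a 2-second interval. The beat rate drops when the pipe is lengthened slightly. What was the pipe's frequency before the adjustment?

492 Hz

Beat frequency = 14/2 = 7 Hz.
|f − 485| = 7, so the pipe was at either 478 Hz or 492 Hz.
A longer pipe has a lower fundamental; the adjustment lowers the pipe's frequency.
The beat rate fell, so the adjustment moved the pipe toward 485 Hz — it must have started above the reference.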